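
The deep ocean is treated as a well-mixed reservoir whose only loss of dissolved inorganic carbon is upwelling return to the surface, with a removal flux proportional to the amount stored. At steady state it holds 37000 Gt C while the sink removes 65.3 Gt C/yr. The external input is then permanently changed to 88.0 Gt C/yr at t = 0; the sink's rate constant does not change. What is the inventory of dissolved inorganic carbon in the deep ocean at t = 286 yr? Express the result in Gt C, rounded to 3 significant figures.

42100 Gt C

τ = M₀/F₀ = 37000/65.3 = 566.6 yr; rate constant k = 1/τ.
New steady state M_∞ = F₁/k = F₁·τ = 88.0 × 566.6 = 49862 Gt C.
M(t) = M_∞ + (M₀ − M_∞)·e^(−t/τ); t/τ = 286/566.6 = 0.5048, so e^(−t/τ) = 0.6037.
M(t) = 49862 − 12860 × 0.6037 = 42098 Gt C.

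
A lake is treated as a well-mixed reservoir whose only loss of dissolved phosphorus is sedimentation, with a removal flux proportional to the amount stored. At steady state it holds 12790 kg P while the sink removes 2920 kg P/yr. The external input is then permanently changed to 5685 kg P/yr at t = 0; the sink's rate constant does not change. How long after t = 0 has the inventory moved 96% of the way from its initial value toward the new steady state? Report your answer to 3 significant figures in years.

14.1 yr

τ = M₀/F₀ = 12790/2920 = 4.380 yr.
The remaining gap fraction is e^(−t/τ); 96% covered ⇒ e^(−t/τ) = 0.0400.
t = −τ ln(0.0400) = 4.380 × 3.219 = 14.10 yr.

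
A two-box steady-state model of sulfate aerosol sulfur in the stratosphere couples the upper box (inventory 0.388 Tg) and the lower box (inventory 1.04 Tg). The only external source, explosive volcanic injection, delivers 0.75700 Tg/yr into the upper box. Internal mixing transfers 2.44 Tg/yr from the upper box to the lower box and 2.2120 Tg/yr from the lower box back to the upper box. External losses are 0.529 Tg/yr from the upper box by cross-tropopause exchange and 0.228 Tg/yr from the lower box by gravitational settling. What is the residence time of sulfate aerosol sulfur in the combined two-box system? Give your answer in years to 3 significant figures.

1.89 yr

For the system as a whole, the A↔B exchange is internal and contributes nothing to the throughput; only the external sinks remove mass.
M_total = 0.388 + 1.04 = 1.4280 Tg.
ΣF_external_out = 0.529 + 0.228 = 0.75700 Tg/yr.
τ = M_total / ΣF_ext = 1.4280 / 0.75700 = 1.886 yr.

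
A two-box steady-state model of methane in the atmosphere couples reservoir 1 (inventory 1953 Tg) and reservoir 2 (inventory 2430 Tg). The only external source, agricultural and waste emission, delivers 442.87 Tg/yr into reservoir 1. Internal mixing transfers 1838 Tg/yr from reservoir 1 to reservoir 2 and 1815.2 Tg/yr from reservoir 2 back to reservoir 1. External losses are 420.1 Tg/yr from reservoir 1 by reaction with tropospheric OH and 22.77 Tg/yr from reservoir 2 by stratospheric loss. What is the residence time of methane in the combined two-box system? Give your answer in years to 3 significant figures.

Treat the two boxes together as one reservoir: the mixing fluxes between them are internal recycling, so τ = ΣM / Σ(external losses).
M_total = 1953 + 2430 = 4383.0 Tg.
ΣF_external_out = 420.1 + 22.77 = 442.87 Tg/yr.
τ = M_total / ΣF_ext = 4383.0 / 442.87 = 9.897 yr.

9.90 yr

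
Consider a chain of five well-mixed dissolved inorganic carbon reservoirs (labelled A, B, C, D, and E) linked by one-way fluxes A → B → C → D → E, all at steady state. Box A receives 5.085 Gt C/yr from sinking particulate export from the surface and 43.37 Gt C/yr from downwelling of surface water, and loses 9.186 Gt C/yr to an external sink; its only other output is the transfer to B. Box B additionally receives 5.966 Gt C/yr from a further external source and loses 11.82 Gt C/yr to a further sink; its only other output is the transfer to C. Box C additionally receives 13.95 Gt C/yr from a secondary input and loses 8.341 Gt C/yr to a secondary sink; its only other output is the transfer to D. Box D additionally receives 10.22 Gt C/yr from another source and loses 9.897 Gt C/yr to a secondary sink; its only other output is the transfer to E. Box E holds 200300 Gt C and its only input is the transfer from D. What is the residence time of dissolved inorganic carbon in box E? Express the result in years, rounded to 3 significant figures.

Box A: F(A→B) = (5.085 + 43.37) − 9.186 = 39.269 Gt C/yr.
Box B: F(B→C) = (39.269 + 5.966) − 11.82 = 33.415 Gt C/yr.
Box C: F(C→D) = (33.415 + 13.95) − 8.341 = 39.024 Gt C/yr.
Box D: F(D→E) = (39.024 + 10.22) − 9.897 = 39.347 Gt C/yr.
Box E throughput = its input = 39.347 Gt C/yr; τ = 200300 / 39.347 = 5091 yr.

5090 yr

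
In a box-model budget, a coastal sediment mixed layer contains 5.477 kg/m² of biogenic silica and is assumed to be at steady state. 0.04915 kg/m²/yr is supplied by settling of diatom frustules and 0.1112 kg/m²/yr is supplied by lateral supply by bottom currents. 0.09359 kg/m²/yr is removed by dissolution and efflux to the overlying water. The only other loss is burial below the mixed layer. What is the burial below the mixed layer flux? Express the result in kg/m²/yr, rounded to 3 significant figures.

At steady state ΣF_in = ΣF_out.
ΣF_in = 0.04915 + 0.1112 = 0.16035 kg/m²/yr.
Burial below the mixed layer flux = ΣF_in − (0.09359) = 0.16035 − 0.09359 = 0.06676 kg/m²/yr.

0.0668 kg/m²/yr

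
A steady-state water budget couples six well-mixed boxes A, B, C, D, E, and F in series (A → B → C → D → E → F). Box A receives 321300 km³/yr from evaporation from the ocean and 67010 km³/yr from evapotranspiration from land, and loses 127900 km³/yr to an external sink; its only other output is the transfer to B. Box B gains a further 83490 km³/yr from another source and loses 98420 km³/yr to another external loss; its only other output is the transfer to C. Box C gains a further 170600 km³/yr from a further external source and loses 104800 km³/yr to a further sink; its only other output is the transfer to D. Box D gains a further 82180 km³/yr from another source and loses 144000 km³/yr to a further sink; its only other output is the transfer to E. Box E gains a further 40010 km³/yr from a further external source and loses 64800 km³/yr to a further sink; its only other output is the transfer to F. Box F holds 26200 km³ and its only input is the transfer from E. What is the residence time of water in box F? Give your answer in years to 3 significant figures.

0.117 yr

Box A: F(A→B) = (321300 + 67010) − 127900 = 260410 km³/yr.
Box B: F(B→C) = (260410 + 83490) − 98420 = 245480 km³/yr.
Box C: F(C→D) = (245480 + 170600) − 104800 = 311280 km³/yr.
Box D: F(D→E) = (311280 + 82180) − 144000 = 249460 km³/yr.
Box E: F(E→F) = (249460 + 40010) − 64800 = 224670 km³/yr.
Box F throughput = its input = 224670 km³/yr; τ = 26200 / 224670 = 0.1166 yr.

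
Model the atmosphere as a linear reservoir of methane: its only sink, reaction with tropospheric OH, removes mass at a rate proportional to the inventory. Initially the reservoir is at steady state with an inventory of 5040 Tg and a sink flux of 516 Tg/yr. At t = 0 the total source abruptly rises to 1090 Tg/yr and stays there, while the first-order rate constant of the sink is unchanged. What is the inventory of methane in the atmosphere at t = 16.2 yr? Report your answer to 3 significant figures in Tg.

9580 Tg

τ = M₀/F₀ = 5040/516 = 9.767 yr; rate constant k = 1/τ.
New steady state M_∞ = F₁/k = F₁·τ = 1090 × 9.767 = 10647 Tg.
M(t) = M_∞ + (M₀ − M_∞)·e^(−t/τ); t/τ = 16.2/9.767 = 1.659, so e^(−t/τ) = 0.1904.
M(t) = 10647 − 5607 × 0.1904 = 9579.0 Tg.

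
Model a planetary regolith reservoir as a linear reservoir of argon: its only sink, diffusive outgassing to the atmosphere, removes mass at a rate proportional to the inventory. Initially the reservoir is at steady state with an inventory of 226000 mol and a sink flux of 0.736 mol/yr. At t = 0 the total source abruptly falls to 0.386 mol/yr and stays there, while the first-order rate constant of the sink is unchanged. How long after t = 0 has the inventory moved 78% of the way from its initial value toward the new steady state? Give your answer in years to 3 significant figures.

τ = M₀/F₀ = 226000/0.736 = 307100 yr.
The remaining gap fraction is e^(−t/τ); 78% covered ⇒ e^(−t/τ) = 0.220.
t = −τ ln(0.220) = 307100 × 1.514 = 464900 yr.

465000 yr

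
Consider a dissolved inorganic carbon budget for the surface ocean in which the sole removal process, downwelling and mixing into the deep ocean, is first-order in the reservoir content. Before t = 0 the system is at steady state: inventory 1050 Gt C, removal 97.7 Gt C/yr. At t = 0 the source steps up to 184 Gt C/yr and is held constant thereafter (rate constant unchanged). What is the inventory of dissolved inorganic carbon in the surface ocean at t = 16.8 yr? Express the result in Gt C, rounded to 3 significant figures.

1780 Gt C

The sink rate constant is k = F₀/M₀ = 97.7/1050 = 0.09305 yr⁻¹.
Solving dM/dt = F₁ − kM with M(0) = M₀ gives M(t) = F₁/k + (M₀ − F₁/k)·e^(−kt).
F₁/k = 184/0.09305 = 1977.5 Gt C; kt = 0.09305 × 16.8 = 1.563, e^(−kt) = 0.2095.
M(16.8) = 1977.5 + (1050 − 1977.5) × 0.2095 = 1977.5 − 194.3 = 1783.2 Gt C.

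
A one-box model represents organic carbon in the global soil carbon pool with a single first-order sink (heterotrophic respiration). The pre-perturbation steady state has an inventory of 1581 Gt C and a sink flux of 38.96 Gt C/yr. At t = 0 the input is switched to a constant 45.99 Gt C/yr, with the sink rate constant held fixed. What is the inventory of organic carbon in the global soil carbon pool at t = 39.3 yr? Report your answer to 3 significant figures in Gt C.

1760 Gt C

τ = M₀/F₀ = 1581/38.96 = 40.58 yr; rate constant k = 1/τ.
New steady state M_∞ = F₁/k = F₁·τ = 45.99 × 40.58 = 1866.3 Gt C.
M(t) = M_∞ + (M₀ − M_∞)·e^(−t/τ); t/τ = 39.3/40.58 = 0.9685, so e^(−t/τ) = 0.3797.
M(t) = 1866.3 − 285.3 × 0.3797 = 1758.0 Gt C.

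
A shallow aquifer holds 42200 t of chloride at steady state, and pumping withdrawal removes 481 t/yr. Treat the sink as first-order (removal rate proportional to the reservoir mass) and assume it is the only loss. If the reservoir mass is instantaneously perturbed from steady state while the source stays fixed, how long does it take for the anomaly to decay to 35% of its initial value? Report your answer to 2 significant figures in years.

For a linear reservoir the anomaly decays as exp(−t/τ) with τ = M/F = 42200/481 = 87.73 yr.
exp(−t/τ) = 0.35 ⇒ t = −τ ln(0.35) = 87.73 × 1.050 = 92.10 yr.

92 yr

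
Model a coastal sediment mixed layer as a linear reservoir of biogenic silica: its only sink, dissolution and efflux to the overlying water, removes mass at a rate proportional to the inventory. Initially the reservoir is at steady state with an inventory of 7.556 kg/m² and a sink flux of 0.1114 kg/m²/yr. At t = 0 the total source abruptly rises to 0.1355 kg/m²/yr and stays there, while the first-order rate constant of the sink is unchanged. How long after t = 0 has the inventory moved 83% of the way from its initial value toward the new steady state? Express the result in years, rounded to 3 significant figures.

τ = M₀/F₀ = 7.556/0.1114 = 67.83 yr.
The remaining gap fraction is e^(−t/τ); 83% covered ⇒ e^(−t/τ) = 0.170.
t = −τ ln(0.170) = 67.83 × 1.772 = 120.2 yr.

120 yr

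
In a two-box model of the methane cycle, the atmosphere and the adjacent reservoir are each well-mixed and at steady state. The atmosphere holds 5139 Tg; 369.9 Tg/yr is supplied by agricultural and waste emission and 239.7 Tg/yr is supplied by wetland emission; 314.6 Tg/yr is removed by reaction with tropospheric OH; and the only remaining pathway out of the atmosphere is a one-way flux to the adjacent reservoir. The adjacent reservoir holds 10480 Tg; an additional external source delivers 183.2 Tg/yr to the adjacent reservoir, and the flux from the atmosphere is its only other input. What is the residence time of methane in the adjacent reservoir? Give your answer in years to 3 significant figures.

Balance the atmosphere: ΣF_in = 369.9 + 239.7 = 609.60 Tg/yr.
Flux to the adjacent reservoir = ΣF_in − (314.6) = 295.00 Tg/yr.
Total input to the adjacent reservoir = 295.00 + 183.2 = 478.20 Tg/yr; at steady state this equals its total output.
τ = M / F = 10480 / 478.20 = 21.92 yr.

21.9 yr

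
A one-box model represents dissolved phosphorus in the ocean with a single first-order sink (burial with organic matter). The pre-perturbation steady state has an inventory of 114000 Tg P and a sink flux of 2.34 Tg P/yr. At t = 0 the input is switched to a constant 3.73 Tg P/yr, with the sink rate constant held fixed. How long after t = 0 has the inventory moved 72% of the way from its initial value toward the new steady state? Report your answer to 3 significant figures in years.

62000 yr

τ = M₀/F₀ = 114000/2.34 = 48720 yr.
The remaining gap fraction is e^(−t/τ); 72% covered ⇒ e^(−t/τ) = 0.280.
t = −τ ln(0.280) = 48720 × 1.273 = 62020 yr.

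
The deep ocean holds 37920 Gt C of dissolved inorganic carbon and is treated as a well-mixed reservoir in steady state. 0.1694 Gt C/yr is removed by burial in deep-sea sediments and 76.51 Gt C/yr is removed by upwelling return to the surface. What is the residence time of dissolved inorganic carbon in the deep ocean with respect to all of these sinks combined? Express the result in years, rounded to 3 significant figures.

Total removal flux = 0.1694 + 76.51 = 76.679 Gt C/yr.
τ = M / ΣF_out = 37920 / 76.679 = 494.5 yr.

495 yr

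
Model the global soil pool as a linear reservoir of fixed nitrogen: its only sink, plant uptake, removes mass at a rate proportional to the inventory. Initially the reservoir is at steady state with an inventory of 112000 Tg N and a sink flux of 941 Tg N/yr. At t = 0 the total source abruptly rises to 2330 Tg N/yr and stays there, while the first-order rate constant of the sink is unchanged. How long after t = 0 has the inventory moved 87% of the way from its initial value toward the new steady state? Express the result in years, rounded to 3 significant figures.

243 yr

τ = M₀/F₀ = 112000/941 = 119.0 yr.
The remaining gap fraction is e^(−t/τ); 87% covered ⇒ e^(−t/τ) = 0.130.
t = −τ ln(0.130) = 119.0 × 2.040 = 242.8 yr.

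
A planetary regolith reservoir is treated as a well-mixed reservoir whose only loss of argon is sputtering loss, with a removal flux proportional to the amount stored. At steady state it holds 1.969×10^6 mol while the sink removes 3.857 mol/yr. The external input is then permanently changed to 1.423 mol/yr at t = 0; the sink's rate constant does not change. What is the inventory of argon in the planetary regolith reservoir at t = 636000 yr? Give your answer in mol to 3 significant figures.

Residence time τ = M₀/F₀ = 510500 yr. The eventual steady state is M_∞ = M₀·(F₁/F₀) = 1.969×10^6 × 1.423/3.857 = 726440 mol.
The anomaly ΔM(t) = M(t) − M_∞ decays as ΔM₀·e^(−t/τ) with ΔM₀ = 1.969×10^6 − 726440 = 1.243×10^6 mol.
At t = 636000 yr, e^(−t/τ) = e^(−1.246) = 0.2877, so ΔM = 357500 mol and M = 726440 + 357500 = 1.0839×10^6 mol.

1.08×10^6 mol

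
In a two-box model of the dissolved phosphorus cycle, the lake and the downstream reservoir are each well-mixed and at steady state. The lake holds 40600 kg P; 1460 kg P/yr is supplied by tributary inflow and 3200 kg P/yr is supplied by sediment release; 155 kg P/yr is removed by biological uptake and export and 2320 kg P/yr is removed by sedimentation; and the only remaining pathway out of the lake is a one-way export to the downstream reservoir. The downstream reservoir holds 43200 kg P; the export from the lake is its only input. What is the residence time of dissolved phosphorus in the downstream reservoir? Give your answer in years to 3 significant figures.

19.8 yr

Balance the lake: ΣF_in = 1460 + 3200 = 4660.0 kg P/yr.
Export to the downstream reservoir = ΣF_in − (155 + 2320) = 2185.0 kg P/yr.
At steady state the output of the downstream reservoir equals its input, 2185.0 kg P/yr.
τ = M / F = 43200 / 2185.0 = 19.77 yr.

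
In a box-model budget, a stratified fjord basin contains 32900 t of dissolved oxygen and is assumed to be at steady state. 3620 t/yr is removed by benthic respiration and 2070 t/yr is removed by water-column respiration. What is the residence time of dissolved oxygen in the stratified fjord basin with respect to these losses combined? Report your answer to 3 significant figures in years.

Total removal = 3620 + 2070 = 5690.0 t/yr.
τ = M / ΣF_out = 32900 / 5690.0 = 5.782 yr.

5.78 yr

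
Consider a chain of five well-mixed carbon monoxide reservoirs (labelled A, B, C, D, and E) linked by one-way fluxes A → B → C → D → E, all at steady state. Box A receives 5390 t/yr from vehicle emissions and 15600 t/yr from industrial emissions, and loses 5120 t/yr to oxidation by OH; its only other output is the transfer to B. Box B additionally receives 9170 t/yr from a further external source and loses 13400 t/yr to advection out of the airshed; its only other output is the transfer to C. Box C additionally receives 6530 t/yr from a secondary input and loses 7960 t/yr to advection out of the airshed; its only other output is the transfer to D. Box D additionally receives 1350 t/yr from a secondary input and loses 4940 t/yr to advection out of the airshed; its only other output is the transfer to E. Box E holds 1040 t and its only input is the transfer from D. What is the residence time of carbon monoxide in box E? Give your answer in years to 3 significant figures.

0.157 yr

Box A: F(A→B) = (5390 + 15600) − 5120 = 15870 t/yr.
Box B: F(B→C) = (15870 + 9170) − 13400 = 11640 t/yr.
Box C: F(C→D) = (11640 + 6530) − 7960 = 10210 t/yr.
Box D: F(D→E) = (10210 + 1350) − 4940 = 6620.0 t/yr.
Box E throughput = its input = 6620.0 t/yr; τ = 1040 / 6620.0 = 0.1571 yr.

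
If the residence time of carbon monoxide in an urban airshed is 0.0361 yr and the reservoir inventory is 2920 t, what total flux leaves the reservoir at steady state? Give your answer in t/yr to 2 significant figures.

F = M / τ = 2920 / 0.0361 = 80890 t/yr.

81000 t/yr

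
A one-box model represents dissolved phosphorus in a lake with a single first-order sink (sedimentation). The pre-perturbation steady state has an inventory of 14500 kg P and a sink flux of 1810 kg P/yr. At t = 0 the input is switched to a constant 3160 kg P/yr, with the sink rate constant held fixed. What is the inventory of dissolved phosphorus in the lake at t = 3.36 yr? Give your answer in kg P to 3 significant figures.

18200 kg P

τ = M₀/F₀ = 14500/1810 = 8.011 yr; rate constant k = 1/τ.
New steady state M_∞ = F₁/k = F₁·τ = 3160 × 8.011 = 25315 kg P.
M(t) = M_∞ + (M₀ − M_∞)·e^(−t/τ); t/τ = 3.36/8.011 = 0.4194, so e^(−t/τ) = 0.6574.
M(t) = 25315 − 10810 × 0.6574 = 18205 kg P.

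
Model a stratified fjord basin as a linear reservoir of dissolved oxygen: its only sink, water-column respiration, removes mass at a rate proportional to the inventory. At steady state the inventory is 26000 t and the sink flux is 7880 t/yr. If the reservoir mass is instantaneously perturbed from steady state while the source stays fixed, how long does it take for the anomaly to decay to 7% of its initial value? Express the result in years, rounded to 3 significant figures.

8.77 yr

For a linear reservoir the anomaly decays as exp(−t/τ) with τ = M/F = 26000/7880 = 3.299 yr.
exp(−t/τ) = 0.07 ⇒ t = −τ ln(0.07) = 3.299 × 2.659 = 8.774 yr.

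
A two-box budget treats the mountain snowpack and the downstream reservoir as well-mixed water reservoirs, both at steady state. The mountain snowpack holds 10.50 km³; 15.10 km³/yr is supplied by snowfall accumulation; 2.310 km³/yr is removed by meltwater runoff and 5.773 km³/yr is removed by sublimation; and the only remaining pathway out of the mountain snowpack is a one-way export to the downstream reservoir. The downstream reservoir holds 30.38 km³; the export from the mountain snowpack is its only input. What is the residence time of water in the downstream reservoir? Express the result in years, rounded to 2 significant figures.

Balance the mountain snowpack: ΣF_in = 15.100 km³/yr.
Export to the downstream reservoir = ΣF_in − (2.310 + 5.773) = 7.0170 km³/yr.
At steady state the output of the downstream reservoir equals its input, 7.0170 km³/yr.
τ = M / F = 30.38 / 7.0170 = 4.329 yr.

4.3 yr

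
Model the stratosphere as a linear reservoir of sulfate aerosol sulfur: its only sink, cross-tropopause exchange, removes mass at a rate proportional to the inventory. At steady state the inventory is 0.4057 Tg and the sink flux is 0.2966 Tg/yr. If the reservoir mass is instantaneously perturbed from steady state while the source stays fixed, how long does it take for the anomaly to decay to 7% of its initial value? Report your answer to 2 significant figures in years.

3.6 yr

For a linear reservoir the anomaly decays as exp(−t/τ) with τ = M/F = 0.4057/0.2966 = 1.368 yr.
exp(−t/τ) = 0.07 ⇒ t = −τ ln(0.07) = 1.368 × 2.659 = 3.637 yr.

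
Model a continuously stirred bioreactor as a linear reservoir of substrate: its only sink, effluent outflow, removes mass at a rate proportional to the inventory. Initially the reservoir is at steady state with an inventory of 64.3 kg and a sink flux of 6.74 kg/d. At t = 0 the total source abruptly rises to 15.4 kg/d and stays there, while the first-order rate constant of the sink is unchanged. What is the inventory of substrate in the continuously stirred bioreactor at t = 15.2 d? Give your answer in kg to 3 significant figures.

130 kg

The sink rate constant is k = F₀/M₀ = 6.74/64.3 = 0.1048 d⁻¹.
Solving dM/dt = F₁ − kM with M(0) = M₀ gives M(t) = F₁/k + (M₀ − F₁/k)·e^(−kt).
F₁/k = 15.4/0.1048 = 146.92 kg; kt = 0.1048 × 15.2 = 1.593, e^(−kt) = 0.2033.
M(15.2) = 146.92 + (64.3 − 146.92) × 0.2033 = 146.92 − 16.79 = 130.12 kg.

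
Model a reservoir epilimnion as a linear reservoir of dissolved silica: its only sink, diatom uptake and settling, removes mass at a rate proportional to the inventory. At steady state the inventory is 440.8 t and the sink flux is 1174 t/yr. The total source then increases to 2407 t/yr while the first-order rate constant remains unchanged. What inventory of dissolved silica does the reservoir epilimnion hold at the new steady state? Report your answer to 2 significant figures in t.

Rate constant k = F/M = 1174 / 440.8 = 2.663 yr⁻¹.
At the new steady state, source = k·M_new ⇒ M_new = 2407 / 2.663 = 903.8 t.
(Equivalently M_new = M × F_new/F_old = 440.8 × 2407/1174.)

900 t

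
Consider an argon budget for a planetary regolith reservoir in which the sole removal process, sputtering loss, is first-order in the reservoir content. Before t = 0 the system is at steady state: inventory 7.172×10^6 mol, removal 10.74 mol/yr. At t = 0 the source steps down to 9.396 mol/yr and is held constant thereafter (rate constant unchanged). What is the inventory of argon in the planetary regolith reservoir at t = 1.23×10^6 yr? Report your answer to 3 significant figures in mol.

The sink rate constant is k = F₀/M₀ = 10.74/7.172×10^6 = 1.497×10^-6 yr⁻¹.
Solving dM/dt = F₁ − kM with M(0) = M₀ gives M(t) = F₁/k + (M₀ − F₁/k)·e^(−kt).
F₁/k = 9.396/1.497×10^-6 = 6.2745×10^6 mol; kt = 1.497×10^-6 × 1.23×10^6 = 1.842, e^(−kt) = 0.1585.
M(1.23×10^6) = 6.2745×10^6 + (7.172×10^6 − 6.2745×10^6) × 0.1585 = 6.2745×10^6 + 142300 = 6.4168×10^6 mol.

6.42×10^6 mol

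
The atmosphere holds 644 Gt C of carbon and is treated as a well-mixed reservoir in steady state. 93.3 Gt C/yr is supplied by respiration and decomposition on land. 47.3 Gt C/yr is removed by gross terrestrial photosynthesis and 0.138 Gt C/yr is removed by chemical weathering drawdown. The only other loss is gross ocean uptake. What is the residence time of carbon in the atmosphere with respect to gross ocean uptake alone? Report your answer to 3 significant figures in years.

14.0 yr

At steady state ΣF_in = ΣF_out.
ΣF_in = 93.300 Gt C/yr.
Gross ocean uptake flux = ΣF_in − (47.3 + 0.138) = 93.300 − 47.44 = 45.86 Gt C/yr.
τ = M / F = 644 / 45.86 = 14.04 yr.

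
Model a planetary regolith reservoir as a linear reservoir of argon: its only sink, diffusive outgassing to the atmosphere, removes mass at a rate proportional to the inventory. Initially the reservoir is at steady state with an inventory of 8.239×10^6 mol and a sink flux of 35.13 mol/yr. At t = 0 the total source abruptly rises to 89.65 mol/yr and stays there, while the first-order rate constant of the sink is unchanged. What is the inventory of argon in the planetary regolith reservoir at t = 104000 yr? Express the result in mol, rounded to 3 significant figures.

τ = M₀/F₀ = 8.239×10^6/35.13 = 234500 yr; rate constant k = 1/τ.
New steady state M_∞ = F₁/k = F₁·τ = 89.65 × 234500 = 2.1026×10^7 mol.
M(t) = M_∞ + (M₀ − M_∞)·e^(−t/τ); t/τ = 104000/234500 = 0.4434, so e^(−t/τ) = 0.6418.
M(t) = 2.1026×10^7 − 1.279×10^7 × 0.6418 = 1.2819×10^7 mol.

1.28×10^7 mol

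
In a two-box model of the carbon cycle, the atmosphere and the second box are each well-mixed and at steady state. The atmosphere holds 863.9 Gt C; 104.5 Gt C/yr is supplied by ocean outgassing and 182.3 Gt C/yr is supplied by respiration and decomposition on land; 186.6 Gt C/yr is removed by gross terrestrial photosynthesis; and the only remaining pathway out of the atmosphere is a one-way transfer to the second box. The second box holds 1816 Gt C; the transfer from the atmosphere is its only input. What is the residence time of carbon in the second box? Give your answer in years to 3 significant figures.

Balance the atmosphere: ΣF_in = 104.5 + 182.3 = 286.80 Gt C/yr.
Transfer to the second box = ΣF_in − (186.6) = 100.20 Gt C/yr.
At steady state the output of the second box equals its input, 100.20 Gt C/yr.
τ = M / F = 1816 / 100.20 = 18.12 yr.

18.1 yr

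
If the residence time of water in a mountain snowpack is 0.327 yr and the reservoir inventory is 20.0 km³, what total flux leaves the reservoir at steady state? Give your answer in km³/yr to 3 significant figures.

61.2 km³/yr

F = M / τ = 20.0 / 0.327 = 61.16 km³/yr.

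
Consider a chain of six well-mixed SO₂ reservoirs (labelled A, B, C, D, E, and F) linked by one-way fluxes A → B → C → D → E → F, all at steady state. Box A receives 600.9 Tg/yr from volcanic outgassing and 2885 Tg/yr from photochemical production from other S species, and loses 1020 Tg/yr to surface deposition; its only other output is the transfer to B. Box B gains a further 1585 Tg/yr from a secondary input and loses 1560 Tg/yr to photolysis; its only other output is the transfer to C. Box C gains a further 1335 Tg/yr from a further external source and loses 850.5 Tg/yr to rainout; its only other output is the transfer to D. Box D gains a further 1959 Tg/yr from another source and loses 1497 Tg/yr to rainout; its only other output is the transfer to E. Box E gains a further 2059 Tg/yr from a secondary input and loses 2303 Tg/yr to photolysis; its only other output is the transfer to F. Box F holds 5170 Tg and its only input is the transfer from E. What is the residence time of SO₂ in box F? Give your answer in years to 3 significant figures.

1.62 yr

Box A: F(A→B) = (600.9 + 2885) − 1020 = 2465.9 Tg/yr.
Box B: F(B→C) = (2465.9 + 1585) − 1560 = 2490.9 Tg/yr.
Box C: F(C→D) = (2490.9 + 1335) − 850.5 = 2975.4 Tg/yr.
Box D: F(D→E) = (2975.4 + 1959) − 1497 = 3437.4 Tg/yr.
Box E: F(E→F) = (3437.4 + 2059) − 2303 = 3193.4 Tg/yr.
Box F throughput = its input = 3193.4 Tg/yr; τ = 5170 / 3193.4 = 1.619 yr.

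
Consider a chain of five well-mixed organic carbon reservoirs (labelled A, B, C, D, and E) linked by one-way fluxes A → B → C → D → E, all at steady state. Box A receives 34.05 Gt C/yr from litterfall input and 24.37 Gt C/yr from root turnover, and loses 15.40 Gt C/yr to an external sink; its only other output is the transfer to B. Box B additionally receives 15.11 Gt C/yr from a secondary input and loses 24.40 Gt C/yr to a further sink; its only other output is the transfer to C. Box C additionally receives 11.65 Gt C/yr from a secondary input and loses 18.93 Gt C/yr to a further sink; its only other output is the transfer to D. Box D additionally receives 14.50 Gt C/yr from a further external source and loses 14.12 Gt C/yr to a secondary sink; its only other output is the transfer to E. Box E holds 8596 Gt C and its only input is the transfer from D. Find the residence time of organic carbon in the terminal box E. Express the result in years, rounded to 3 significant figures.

320 yr

Box A: F(A→B) = (34.05 + 24.37) − 15.40 = 43.020 Gt C/yr.
Box B: F(B→C) = (43.020 + 15.11) − 24.40 = 33.730 Gt C/yr.
Box C: F(C→D) = (33.730 + 11.65) − 18.93 = 26.450 Gt C/yr.
Box D: F(D→E) = (26.450 + 14.50) − 14.12 = 26.830 Gt C/yr.
Box E throughput = its input = 26.830 Gt C/yr; τ = 8596 / 26.830 = 320.4 yr.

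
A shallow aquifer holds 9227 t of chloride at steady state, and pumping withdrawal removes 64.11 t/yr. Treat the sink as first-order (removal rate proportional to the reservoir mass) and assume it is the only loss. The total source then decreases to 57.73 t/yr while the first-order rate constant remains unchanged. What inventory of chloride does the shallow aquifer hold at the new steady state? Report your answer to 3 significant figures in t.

Rate constant k = F/M = 64.11 / 9227 = 0.006948 yr⁻¹.
At the new steady state, source = k·M_new ⇒ M_new = 57.73 / 0.006948 = 8309 t.
(Equivalently M_new = M × F_new/F_old = 9227 × 57.73/64.11.)

8310 t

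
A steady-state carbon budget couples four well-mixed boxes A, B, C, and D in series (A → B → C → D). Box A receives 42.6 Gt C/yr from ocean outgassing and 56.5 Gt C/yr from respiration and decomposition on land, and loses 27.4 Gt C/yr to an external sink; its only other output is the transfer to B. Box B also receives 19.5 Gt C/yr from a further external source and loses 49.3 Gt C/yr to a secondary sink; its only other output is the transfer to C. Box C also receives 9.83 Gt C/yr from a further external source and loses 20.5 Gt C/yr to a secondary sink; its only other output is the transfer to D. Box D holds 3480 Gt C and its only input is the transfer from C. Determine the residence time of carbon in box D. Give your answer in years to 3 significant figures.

111 yr

Box A: F(A→B) = (42.6 + 56.5) − 27.4 = 71.700 Gt C/yr.
Box B: F(B→C) = (71.700 + 19.5) − 49.3 = 41.900 Gt C/yr.
Box C: F(C→D) = (41.900 + 9.83) − 20.5 = 31.230 Gt C/yr.
Box D throughput = its input = 31.230 Gt C/yr; τ = 3480 / 31.230 = 111.4 yr.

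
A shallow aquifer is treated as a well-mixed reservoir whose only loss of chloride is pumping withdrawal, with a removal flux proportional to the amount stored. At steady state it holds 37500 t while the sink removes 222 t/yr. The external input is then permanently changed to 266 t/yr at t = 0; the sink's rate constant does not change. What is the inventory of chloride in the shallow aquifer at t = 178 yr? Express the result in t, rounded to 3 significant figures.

42300 t

τ = M₀/F₀ = 37500/222 = 168.9 yr; rate constant k = 1/τ.
New steady state M_∞ = F₁/k = F₁·τ = 266 × 168.9 = 44932 t.
M(t) = M_∞ + (M₀ − M_∞)·e^(−t/τ); t/τ = 178/168.9 = 1.054, so e^(−t/τ) = 0.3486.
M(t) = 44932 − 7432 × 0.3486 = 42341 t.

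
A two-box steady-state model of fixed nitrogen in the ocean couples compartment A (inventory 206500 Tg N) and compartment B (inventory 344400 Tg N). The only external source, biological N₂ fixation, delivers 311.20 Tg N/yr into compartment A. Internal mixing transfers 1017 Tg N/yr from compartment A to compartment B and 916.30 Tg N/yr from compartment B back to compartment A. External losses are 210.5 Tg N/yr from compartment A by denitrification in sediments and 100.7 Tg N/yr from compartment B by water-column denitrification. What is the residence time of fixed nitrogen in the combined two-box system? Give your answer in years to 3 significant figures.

1770 yr

Residence time in the combined system uses the total inventory and the total *external* removal — internal exchanges between the two boxes cancel.
M_total = 206500 + 344400 = 550900 Tg N.
ΣF_external_out = 210.5 + 100.7 = 311.20 Tg N/yr.
τ = M_total / ΣF_ext = 550900 / 311.20 = 1770 yr.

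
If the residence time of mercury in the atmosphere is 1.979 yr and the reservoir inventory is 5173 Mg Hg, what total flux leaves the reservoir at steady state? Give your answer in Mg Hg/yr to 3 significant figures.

F = M / τ = 5173 / 1.979 = 2614 Mg Hg/yr.

2610 Mg Hg/yr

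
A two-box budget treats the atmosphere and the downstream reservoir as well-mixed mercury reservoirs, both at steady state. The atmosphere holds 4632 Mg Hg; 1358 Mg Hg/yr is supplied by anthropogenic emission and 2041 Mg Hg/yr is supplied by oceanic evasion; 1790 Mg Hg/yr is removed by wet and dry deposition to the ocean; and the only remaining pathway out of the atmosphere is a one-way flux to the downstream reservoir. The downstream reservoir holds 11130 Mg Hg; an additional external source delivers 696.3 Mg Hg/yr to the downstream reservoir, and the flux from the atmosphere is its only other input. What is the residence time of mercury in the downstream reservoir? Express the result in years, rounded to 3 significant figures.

Balance the atmosphere: ΣF_in = 1358 + 2041 = 3399.0 Mg Hg/yr.
Flux to the downstream reservoir = ΣF_in − (1790) = 1609.0 Mg Hg/yr.
Total input to the downstream reservoir = 1609.0 + 696.3 = 2305.3 Mg Hg/yr; at steady state this equals its total output.
τ = M / F = 11130 / 2305.3 = 4.828 yr.

4.83 yr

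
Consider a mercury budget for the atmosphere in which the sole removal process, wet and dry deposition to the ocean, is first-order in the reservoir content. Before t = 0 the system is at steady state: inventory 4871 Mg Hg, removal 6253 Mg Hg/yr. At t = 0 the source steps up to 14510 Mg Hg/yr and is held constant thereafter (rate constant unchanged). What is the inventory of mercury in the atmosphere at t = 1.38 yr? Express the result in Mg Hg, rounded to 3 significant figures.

The sink rate constant is k = F₀/M₀ = 6253/4871 = 1.284 yr⁻¹.
Solving dM/dt = F₁ − kM with M(0) = M₀ gives M(t) = F₁/k + (M₀ − F₁/k)·e^(−kt).
F₁/k = 14510/1.284 = 11303 Mg Hg; kt = 1.284 × 1.38 = 1.772, e^(−kt) = 0.1701.
M(1.38) = 11303 + (4871 − 11303) × 0.1701 = 11303 − 1094 = 10209 Mg Hg.

10200 Mg Hg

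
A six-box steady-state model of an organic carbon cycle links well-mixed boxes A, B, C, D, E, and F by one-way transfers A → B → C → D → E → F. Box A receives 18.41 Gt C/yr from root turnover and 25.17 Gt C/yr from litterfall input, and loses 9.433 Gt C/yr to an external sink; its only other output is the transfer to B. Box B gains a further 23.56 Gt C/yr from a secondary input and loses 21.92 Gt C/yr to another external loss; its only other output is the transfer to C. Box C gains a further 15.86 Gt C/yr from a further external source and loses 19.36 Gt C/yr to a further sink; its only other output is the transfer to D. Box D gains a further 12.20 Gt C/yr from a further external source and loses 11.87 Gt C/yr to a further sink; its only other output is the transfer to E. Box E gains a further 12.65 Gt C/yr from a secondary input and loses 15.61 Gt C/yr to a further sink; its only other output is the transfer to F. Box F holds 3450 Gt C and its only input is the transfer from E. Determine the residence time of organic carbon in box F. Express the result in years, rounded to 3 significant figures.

Box A: F(A→B) = (18.41 + 25.17) − 9.433 = 34.147 Gt C/yr.
Box B: F(B→C) = (34.147 + 23.56) − 21.92 = 35.787 Gt C/yr.
Box C: F(C→D) = (35.787 + 15.86) − 19.36 = 32.287 Gt C/yr.
Box D: F(D→E) = (32.287 + 12.20) − 11.87 = 32.617 Gt C/yr.
Box E: F(E→F) = (32.617 + 12.65) − 15.61 = 29.657 Gt C/yr.
Box F throughput = its input = 29.657 Gt C/yr; τ = 3450 / 29.657 = 116.3 yr.

116 yr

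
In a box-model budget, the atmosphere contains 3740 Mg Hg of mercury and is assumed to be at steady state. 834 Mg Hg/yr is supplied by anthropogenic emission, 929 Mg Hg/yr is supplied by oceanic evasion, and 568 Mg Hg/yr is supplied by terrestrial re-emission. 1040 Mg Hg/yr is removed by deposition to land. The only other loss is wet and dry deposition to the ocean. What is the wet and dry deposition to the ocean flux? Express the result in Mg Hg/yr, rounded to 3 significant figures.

At steady state ΣF_in = ΣF_out.
ΣF_in = 834 + 929 + 568 = 2331.0 Mg Hg/yr.
Wet and dry deposition to the ocean flux = ΣF_in − (1040) = 2331.0 − 1040 = 1291 Mg Hg/yr.

1290 Mg Hg/yr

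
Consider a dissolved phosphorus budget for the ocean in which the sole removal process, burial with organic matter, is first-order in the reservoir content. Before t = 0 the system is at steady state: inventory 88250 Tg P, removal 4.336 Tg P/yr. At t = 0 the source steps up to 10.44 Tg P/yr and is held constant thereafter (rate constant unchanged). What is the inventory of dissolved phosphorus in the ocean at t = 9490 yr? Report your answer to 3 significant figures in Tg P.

135000 Tg P

τ = M₀/F₀ = 88250/4.336 = 20350 yr; rate constant k = 1/τ.
New steady state M_∞ = F₁/k = F₁·τ = 10.44 × 20350 = 212480 Tg P.
M(t) = M_∞ + (M₀ − M_∞)·e^(−t/τ); t/τ = 9490/20350 = 0.4663, so e^(−t/τ) = 0.6273.
M(t) = 212480 − 124200 × 0.6273 = 134550 Tg P.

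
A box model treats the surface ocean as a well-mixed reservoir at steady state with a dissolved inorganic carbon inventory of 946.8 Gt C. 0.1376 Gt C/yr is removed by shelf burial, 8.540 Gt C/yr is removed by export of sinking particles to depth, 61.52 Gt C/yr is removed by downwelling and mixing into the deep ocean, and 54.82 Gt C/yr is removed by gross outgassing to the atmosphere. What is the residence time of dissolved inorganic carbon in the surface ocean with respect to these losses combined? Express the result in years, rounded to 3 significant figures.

7.57 yr

Total removal = 0.1376 + 8.540 + 61.52 + 54.82 = 125.02 Gt C/yr.
τ = M / ΣF_out = 946.8 / 125.02 = 7.573 yr.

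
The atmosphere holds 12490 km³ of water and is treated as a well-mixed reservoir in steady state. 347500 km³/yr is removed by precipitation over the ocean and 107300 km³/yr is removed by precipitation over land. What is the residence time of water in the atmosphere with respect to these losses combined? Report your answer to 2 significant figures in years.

Total removal = 347500 + 107300 = 454800 km³/yr.
τ = M / ΣF_out = 12490 / 454800 = 0.02746 yr.

0.027 yr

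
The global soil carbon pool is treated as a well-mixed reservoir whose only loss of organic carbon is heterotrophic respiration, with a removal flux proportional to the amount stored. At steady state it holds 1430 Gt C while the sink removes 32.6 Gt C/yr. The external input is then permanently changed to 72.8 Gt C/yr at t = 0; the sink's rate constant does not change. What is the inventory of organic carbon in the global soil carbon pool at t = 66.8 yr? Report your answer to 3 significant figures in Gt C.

The sink rate constant is k = F₀/M₀ = 32.6/1430 = 0.02280 yr⁻¹.
Solving dM/dt = F₁ − kM with M(0) = M₀ gives M(t) = F₁/k + (M₀ − F₁/k)·e^(−kt).
F₁/k = 72.8/0.02280 = 3193.4 Gt C; kt = 0.02280 × 66.8 = 1.523, e^(−kt) = 0.2181.
M(66.8) = 3193.4 + (1430 − 3193.4) × 0.2181 = 3193.4 − 384.6 = 2808.8 Gt C.

2810 Gt C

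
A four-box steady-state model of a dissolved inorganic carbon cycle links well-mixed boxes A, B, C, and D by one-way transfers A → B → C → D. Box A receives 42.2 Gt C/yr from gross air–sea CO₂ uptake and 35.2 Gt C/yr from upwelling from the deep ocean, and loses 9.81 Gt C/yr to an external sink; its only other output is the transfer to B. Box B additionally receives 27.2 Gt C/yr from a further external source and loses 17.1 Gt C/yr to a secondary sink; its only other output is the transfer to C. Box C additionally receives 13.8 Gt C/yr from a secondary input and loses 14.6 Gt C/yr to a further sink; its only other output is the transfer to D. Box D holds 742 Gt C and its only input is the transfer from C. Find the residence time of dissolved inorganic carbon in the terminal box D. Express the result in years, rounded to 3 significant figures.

9.65 yr

Box A: F(A→B) = (42.2 + 35.2) − 9.81 = 67.590 Gt C/yr.
Box B: F(B→C) = (67.590 + 27.2) − 17.1 = 77.690 Gt C/yr.
Box C: F(C→D) = (77.690 + 13.8) − 14.6 = 76.890 Gt C/yr.
Box D throughput = its input = 76.890 Gt C/yr; τ = 742 / 76.890 = 9.650 yr.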